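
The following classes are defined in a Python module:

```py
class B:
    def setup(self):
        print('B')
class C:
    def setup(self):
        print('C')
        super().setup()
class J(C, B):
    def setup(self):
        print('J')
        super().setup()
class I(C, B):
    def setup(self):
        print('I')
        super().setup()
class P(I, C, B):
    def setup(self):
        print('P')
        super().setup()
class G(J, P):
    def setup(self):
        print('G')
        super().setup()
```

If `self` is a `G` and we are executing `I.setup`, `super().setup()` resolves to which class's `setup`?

C

L[G] = G + merge(L[J], L[P], [J P])
  take J:  [J C B object] + [P I C B object] + [J P]
  take P:  [C B object] + [P I C B object] + [P]
  take I:  [C B object] + [I C B object]
  take C:  [C B object] + [C B object]
  take B:  [B object] + [B object]
  take object:  [object] + [object]
MRO: G J P I C B object
super() in I.setup on a G instance goes to the class after I in G's MRO: C.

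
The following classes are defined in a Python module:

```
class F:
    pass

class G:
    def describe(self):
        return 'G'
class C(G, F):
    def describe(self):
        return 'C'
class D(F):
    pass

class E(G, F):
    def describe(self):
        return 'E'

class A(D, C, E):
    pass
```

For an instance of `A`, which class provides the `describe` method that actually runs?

L[A] = A + merge(L[D], L[C], L[E], [D C E])
  take D:  [D F object] + [C G F object] + [E G F object] + [D C E]
  take C:  [F object] + [C G F object] + [E G F object] + [C E]
  take E:  [F object] + [G F object] + [E G F object] + [E]
  take G:  [F object] + [G F object] + [G F object]
  take F:  [F object] + [F object] + [F object]
  take object:  [object] + [object] + [object]
MRO: A D C E G F object
describe is defined in: C, E, G. First along the MRO is C.

C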